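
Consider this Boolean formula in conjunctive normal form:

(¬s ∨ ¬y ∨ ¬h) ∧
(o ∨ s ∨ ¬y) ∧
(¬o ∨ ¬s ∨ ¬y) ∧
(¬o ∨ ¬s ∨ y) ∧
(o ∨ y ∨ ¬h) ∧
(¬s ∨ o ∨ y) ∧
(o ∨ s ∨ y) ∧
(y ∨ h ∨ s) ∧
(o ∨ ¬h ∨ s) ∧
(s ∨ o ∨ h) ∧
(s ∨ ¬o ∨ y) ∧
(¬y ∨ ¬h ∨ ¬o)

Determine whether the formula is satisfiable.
Yes

Yes, the formula is satisfiable.

One satisfying assignment is: y=True, s=True, h=False, o=False

Verification: With this assignment, all 12 clauses evaluate to true.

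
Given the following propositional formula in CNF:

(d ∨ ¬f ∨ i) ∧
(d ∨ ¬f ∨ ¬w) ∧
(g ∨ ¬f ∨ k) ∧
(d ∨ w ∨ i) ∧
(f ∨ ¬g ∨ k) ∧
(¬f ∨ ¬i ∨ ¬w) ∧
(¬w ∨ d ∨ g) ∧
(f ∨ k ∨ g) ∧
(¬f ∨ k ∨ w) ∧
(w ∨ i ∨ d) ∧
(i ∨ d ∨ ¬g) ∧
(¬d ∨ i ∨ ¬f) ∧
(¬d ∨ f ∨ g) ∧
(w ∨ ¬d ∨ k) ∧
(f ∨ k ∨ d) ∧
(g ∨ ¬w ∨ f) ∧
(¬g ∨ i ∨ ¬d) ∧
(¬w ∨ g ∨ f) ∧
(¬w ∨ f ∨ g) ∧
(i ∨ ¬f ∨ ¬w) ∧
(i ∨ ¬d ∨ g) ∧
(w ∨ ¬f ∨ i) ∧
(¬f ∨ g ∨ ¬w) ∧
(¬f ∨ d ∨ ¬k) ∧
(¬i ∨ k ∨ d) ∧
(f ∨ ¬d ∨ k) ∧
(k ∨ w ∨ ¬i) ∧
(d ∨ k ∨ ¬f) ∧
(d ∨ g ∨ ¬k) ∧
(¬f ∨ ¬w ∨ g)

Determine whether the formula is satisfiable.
Yes

Yes, the formula is satisfiable.

One satisfying assignment is: d=True, f=True, g=False, w=False, i=True, k=True

Verification: With this assignment, all 30 clauses evaluate to true.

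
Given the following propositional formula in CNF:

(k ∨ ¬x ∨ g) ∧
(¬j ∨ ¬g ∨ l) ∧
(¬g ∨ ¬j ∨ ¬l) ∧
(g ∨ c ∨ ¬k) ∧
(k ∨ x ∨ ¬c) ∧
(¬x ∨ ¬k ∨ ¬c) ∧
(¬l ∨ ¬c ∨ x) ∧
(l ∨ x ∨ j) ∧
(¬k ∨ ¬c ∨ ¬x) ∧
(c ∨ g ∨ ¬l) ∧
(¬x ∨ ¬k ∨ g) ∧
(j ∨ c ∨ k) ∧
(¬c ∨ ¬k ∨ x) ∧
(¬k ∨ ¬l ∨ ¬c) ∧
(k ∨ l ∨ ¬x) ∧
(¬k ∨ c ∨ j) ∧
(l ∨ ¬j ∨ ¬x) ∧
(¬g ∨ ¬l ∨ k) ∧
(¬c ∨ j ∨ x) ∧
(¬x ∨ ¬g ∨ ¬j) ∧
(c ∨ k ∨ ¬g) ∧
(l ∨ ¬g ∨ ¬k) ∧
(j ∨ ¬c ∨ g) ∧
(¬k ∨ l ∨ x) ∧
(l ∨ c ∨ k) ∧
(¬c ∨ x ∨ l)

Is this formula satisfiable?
No

No, the formula is not satisfiable.

No assignment of truth values to the variables can make all 26 clauses true simultaneously.

The formula is UNSAT (unsatisfiable).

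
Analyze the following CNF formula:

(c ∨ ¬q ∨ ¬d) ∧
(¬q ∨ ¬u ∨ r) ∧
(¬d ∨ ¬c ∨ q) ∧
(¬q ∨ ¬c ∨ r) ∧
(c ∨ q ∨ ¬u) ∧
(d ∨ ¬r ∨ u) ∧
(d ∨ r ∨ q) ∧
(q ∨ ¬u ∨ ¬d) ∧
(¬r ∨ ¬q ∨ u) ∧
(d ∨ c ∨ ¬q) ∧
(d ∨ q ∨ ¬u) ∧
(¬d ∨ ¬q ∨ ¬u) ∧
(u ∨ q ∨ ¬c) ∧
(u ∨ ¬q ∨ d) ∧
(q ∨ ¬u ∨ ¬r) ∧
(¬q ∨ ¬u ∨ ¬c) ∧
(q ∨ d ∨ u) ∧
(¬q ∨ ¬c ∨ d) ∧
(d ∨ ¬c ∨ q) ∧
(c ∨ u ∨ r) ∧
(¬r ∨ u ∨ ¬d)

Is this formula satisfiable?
No

No, the formula is not satisfiable.

No assignment of truth values to the variables can make all 21 clauses true simultaneously.

The formula is UNSAT (unsatisfiable).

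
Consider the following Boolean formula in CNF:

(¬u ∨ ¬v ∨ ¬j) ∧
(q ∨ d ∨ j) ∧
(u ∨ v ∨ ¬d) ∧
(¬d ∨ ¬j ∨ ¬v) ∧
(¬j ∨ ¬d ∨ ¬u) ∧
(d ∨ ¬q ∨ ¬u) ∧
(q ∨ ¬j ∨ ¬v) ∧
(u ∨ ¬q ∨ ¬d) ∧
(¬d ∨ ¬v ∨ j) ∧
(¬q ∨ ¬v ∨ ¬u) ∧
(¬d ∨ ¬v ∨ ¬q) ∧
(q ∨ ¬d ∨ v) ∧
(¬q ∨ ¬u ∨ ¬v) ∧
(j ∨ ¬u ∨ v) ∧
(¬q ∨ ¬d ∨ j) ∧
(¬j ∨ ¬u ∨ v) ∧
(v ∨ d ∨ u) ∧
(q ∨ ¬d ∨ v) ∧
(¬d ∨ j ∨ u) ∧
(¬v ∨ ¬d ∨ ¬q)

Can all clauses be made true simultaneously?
Yes

Yes, the formula is satisfiable.

One satisfying assignment is: d=False, u=False, q=True, j=False, v=True

Verification: With this assignment, all 20 clauses evaluate to true.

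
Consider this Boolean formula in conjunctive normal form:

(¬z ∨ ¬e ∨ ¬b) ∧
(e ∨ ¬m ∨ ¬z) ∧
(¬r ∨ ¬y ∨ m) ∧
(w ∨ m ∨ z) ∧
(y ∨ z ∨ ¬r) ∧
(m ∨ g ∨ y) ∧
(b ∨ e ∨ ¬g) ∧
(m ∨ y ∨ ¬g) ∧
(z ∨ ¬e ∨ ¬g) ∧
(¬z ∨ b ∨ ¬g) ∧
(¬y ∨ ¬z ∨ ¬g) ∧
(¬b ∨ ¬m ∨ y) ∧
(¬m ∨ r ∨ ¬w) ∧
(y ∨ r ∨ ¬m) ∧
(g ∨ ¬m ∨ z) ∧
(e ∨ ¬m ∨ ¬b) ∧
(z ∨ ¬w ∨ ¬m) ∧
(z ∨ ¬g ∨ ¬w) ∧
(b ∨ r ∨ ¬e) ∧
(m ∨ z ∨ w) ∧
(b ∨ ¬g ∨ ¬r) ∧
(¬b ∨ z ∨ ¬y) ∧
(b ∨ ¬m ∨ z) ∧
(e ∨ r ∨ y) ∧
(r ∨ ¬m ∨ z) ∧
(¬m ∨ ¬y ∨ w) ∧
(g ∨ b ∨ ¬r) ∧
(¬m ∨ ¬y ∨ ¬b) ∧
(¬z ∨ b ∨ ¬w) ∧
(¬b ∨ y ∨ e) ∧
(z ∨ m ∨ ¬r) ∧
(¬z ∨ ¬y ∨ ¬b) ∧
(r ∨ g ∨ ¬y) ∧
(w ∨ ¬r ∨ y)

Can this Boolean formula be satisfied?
No

No, the formula is not satisfiable.

No assignment of truth values to the variables can make all 34 clauses true simultaneously.

The formula is UNSAT (unsatisfiable).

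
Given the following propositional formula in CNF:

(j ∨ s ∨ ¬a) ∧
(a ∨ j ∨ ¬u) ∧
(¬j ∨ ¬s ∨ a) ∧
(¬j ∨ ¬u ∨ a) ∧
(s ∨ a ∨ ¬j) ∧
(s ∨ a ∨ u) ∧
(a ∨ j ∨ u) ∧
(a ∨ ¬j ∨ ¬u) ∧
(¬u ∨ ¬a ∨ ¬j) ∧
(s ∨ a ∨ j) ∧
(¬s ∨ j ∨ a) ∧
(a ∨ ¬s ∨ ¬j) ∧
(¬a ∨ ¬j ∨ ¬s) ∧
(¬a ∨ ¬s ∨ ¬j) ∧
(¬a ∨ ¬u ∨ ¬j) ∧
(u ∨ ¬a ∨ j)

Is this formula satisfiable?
Yes

Yes, the formula is satisfiable.

One satisfying assignment is: u=False, s=False, j=True, a=True

Verification: With this assignment, all 16 clauses evaluate to true.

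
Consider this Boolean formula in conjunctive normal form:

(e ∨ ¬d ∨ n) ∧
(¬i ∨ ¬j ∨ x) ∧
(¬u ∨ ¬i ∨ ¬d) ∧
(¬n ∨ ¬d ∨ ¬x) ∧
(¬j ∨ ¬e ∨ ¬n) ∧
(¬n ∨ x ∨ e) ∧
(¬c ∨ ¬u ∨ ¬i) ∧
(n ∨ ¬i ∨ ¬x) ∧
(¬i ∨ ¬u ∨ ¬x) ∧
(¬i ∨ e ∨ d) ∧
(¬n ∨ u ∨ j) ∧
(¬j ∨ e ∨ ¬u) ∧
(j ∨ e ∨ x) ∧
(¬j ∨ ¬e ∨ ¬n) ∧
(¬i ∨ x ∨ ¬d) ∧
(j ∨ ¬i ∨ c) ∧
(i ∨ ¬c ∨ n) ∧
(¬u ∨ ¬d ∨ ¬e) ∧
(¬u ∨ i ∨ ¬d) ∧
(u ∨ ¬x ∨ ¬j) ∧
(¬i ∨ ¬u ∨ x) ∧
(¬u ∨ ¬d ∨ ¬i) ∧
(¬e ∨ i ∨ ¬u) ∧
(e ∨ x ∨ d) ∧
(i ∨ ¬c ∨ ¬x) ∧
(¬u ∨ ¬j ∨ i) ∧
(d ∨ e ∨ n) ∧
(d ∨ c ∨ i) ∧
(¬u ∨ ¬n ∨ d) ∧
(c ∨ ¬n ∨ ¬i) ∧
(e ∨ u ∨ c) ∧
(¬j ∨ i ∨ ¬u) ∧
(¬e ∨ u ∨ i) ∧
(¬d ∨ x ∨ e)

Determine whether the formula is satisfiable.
Yes

Yes, the formula is satisfiable.

One satisfying assignment is: n=False, i=True, u=False, j=False, c=True, e=True, x=False, d=False

Verification: With this assignment, all 34 clauses evaluate to true.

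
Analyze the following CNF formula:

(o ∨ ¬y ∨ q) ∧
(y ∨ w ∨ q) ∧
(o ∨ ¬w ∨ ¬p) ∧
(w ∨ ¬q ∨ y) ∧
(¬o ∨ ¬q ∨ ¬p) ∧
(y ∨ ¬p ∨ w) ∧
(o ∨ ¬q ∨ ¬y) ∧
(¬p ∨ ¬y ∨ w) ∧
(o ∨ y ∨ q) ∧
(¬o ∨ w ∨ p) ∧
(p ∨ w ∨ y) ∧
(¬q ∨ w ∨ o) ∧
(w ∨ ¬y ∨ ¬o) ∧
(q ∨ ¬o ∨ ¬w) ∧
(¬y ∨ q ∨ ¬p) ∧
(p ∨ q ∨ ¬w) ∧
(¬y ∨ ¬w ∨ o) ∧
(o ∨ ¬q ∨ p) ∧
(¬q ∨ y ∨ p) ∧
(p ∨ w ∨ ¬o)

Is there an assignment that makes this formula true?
Yes

Yes, the formula is satisfiable.

One satisfying assignment is: q=True, p=False, w=True, y=True, o=True

Verification: With this assignment, all 20 clauses evaluate to true.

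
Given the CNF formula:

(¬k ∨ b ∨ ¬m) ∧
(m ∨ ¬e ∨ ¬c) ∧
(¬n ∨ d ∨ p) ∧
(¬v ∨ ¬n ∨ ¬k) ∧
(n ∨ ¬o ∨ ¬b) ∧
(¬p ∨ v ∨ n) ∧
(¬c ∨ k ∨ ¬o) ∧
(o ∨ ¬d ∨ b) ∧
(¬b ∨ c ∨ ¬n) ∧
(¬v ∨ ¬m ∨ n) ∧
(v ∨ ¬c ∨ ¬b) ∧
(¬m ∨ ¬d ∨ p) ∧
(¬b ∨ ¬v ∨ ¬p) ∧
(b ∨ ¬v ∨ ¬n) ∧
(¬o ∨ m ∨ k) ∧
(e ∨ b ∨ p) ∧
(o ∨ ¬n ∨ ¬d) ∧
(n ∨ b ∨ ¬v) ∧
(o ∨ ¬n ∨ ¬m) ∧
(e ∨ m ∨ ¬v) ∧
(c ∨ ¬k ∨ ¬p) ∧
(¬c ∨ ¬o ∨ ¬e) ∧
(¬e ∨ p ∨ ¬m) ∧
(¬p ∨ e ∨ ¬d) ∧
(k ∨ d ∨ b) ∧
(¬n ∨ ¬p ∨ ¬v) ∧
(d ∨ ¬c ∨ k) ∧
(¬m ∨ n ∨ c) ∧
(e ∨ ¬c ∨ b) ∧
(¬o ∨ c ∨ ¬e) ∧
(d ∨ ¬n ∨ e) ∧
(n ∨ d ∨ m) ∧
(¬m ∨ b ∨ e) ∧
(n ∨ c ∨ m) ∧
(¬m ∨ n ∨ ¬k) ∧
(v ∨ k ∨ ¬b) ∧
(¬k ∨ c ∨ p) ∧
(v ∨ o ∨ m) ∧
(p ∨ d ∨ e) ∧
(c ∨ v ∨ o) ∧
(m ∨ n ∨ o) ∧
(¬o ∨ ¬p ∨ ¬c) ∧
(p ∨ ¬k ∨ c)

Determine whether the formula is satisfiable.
No

No, the formula is not satisfiable.

No assignment of truth values to the variables can make all 43 clauses true simultaneously.

The formula is UNSAT (unsatisfiable).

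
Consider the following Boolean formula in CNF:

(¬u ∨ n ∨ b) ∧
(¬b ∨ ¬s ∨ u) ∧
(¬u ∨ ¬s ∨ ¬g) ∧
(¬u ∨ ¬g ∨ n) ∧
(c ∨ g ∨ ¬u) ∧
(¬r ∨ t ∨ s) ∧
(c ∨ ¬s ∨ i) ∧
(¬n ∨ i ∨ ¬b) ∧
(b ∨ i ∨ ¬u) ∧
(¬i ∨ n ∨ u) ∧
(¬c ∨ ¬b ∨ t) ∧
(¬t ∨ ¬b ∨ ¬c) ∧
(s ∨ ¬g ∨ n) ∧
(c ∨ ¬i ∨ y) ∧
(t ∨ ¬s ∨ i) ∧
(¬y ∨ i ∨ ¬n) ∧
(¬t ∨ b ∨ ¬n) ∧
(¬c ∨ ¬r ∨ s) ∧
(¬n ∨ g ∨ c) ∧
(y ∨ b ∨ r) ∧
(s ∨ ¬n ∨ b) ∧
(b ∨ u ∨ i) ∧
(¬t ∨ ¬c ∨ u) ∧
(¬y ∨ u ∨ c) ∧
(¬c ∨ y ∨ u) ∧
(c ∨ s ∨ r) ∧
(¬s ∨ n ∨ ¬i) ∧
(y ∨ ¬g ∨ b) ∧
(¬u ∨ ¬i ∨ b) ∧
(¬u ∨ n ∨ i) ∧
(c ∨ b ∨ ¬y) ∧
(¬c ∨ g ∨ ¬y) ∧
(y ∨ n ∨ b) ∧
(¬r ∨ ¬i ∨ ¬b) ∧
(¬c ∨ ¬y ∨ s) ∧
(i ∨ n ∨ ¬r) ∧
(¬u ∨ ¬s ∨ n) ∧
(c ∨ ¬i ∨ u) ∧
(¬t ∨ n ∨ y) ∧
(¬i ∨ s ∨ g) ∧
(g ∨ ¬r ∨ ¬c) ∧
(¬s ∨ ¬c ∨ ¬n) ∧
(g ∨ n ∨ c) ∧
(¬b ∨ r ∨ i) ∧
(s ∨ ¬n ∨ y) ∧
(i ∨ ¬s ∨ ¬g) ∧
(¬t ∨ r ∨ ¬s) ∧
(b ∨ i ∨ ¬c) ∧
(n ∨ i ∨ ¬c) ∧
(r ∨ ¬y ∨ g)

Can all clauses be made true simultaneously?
No

No, the formula is not satisfiable.

No assignment of truth values to the variables can make all 50 clauses true simultaneously.

The formula is UNSAT (unsatisfiable).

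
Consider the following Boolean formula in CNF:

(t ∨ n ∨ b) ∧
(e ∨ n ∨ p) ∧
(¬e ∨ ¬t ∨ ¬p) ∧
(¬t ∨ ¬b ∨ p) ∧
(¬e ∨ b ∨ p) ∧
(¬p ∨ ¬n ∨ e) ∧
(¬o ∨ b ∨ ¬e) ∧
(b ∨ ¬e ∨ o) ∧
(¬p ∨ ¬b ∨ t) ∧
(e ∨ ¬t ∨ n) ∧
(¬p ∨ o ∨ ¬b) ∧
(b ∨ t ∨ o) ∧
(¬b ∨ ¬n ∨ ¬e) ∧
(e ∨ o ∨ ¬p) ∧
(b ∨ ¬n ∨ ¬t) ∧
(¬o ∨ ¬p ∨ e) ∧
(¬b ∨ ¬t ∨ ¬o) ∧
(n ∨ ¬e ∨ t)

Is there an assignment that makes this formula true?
Yes

Yes, the formula is satisfiable.

One satisfying assignment is: e=False, n=True, b=True, o=False, t=False, p=False

Verification: With this assignment, all 18 clauses evaluate to true.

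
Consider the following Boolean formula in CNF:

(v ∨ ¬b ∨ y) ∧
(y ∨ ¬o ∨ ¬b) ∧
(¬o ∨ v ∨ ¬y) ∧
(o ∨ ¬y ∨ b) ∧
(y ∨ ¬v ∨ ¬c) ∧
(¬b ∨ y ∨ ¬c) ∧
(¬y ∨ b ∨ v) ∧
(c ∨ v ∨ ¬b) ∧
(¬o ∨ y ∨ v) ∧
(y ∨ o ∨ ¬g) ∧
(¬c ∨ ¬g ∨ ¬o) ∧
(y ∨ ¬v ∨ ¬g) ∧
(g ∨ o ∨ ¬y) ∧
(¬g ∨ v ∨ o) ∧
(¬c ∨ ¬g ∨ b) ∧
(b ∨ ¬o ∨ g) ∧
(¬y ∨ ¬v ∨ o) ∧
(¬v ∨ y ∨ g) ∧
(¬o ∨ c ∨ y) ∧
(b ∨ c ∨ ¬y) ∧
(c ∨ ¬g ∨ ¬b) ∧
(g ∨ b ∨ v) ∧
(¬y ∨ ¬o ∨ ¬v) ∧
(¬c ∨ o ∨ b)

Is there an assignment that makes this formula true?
No

No, the formula is not satisfiable.

No assignment of truth values to the variables can make all 24 clauses true simultaneously.

The formula is UNSAT (unsatisfiable).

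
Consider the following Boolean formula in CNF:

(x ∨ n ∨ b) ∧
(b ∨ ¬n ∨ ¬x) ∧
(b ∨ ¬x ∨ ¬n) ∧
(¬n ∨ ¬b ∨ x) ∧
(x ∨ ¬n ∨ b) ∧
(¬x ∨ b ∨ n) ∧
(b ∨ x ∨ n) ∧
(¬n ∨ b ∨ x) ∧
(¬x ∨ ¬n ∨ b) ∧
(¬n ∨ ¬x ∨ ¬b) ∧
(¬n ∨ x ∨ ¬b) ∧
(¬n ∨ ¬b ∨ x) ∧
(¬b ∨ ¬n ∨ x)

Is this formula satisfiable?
Yes

Yes, the formula is satisfiable.

One satisfying assignment is: b=True, x=False, n=False

Verification: With this assignment, all 13 clauses evaluate to true.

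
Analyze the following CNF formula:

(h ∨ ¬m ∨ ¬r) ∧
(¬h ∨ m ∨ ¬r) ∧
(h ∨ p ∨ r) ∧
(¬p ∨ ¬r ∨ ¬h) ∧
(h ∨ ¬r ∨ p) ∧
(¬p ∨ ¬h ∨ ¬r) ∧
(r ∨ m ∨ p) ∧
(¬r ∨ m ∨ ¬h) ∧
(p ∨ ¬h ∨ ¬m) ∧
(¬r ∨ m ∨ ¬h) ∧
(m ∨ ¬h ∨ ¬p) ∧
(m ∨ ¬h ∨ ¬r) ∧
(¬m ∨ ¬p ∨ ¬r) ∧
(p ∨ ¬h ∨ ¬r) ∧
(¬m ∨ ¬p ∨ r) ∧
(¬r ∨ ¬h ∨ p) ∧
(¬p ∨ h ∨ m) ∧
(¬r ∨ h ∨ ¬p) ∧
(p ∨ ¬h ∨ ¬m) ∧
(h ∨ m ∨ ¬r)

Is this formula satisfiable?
No

No, the formula is not satisfiable.

No assignment of truth values to the variables can make all 20 clauses true simultaneously.

The formula is UNSAT (unsatisfiable).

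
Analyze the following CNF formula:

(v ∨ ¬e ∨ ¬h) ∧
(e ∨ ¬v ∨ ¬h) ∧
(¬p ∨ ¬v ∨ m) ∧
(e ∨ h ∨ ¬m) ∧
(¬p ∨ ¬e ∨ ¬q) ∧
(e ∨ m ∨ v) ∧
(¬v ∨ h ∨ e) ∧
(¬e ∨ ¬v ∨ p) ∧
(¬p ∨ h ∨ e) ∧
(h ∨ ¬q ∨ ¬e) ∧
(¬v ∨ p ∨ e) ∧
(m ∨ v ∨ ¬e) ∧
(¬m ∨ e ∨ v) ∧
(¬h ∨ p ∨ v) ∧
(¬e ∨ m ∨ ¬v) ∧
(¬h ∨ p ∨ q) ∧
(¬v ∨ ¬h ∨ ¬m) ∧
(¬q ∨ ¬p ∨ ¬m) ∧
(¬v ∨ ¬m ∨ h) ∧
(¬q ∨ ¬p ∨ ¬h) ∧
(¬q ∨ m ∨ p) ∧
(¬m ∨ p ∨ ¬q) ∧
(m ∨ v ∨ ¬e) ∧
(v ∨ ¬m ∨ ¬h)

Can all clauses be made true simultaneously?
Yes

Yes, the formula is satisfiable.

One satisfying assignment is: m=True, q=False, p=False, v=False, h=False, e=True

Verification: With this assignment, all 24 clauses evaluate to true.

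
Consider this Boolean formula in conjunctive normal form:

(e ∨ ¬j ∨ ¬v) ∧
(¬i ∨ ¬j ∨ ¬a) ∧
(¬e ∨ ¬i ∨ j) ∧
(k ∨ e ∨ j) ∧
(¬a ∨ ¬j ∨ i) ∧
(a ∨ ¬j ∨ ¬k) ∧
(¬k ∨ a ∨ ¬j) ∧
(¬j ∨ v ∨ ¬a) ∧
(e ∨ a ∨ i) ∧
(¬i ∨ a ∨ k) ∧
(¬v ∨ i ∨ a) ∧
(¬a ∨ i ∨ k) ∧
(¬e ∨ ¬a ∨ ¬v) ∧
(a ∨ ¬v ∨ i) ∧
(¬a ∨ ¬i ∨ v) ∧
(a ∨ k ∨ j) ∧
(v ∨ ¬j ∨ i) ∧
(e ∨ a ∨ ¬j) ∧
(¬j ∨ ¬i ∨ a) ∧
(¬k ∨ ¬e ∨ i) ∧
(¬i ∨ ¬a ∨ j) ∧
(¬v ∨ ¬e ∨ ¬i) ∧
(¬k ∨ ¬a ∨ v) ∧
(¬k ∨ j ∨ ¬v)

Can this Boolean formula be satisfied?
Yes

Yes, the formula is satisfiable.

One satisfying assignment is: e=False, k=True, i=True, j=False, v=False, a=False

Verification: With this assignment, all 24 clauses evaluate to true.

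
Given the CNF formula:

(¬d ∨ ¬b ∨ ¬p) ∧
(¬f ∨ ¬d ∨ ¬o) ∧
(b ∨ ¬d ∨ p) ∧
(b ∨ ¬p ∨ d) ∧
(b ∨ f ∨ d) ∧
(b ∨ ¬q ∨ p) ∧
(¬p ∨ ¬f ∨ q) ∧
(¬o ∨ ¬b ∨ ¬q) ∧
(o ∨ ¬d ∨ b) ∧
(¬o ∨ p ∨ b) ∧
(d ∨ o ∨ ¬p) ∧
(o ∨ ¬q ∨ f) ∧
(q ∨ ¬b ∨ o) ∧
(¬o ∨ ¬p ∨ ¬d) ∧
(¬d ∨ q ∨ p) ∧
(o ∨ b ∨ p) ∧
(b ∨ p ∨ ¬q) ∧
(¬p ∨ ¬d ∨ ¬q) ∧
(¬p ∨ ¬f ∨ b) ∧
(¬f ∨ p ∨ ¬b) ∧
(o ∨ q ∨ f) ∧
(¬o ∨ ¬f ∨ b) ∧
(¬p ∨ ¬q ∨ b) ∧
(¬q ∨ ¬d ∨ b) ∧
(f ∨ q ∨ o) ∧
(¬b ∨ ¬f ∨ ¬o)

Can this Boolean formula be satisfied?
Yes

Yes, the formula is satisfiable.

One satisfying assignment is: b=True, o=True, p=False, f=False, d=False, q=False

Verification: With this assignment, all 26 clauses evaluate to true.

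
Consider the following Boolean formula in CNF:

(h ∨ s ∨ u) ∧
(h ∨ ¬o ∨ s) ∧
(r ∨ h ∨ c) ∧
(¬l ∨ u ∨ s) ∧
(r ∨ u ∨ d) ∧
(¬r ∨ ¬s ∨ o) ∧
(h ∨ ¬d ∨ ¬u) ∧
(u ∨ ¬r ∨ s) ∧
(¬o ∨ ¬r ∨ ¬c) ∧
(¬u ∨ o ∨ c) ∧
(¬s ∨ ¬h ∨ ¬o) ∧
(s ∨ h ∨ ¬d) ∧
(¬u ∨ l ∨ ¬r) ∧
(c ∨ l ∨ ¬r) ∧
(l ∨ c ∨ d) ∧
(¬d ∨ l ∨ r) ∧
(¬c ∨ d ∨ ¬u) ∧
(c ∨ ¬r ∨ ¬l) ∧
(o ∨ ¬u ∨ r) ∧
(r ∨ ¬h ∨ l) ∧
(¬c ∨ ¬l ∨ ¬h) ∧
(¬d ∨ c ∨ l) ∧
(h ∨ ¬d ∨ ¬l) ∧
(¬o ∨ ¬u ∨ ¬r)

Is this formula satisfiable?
Yes

Yes, the formula is satisfiable.

One satisfying assignment is: s=False, r=False, h=True, d=False, u=True, c=False, l=True, o=True

Verification: With this assignment, all 24 clauses evaluate to true.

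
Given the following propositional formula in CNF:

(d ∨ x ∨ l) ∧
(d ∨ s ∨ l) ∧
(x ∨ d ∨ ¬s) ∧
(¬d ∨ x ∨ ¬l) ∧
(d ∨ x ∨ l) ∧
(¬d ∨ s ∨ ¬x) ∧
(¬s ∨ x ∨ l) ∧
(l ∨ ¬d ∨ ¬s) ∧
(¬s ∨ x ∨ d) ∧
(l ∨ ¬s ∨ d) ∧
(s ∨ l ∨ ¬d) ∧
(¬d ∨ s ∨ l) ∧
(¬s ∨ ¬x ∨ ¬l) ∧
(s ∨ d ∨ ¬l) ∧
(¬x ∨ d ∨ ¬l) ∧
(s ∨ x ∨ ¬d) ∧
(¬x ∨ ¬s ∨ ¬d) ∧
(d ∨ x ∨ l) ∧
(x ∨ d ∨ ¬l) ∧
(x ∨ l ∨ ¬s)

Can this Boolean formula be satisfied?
No

No, the formula is not satisfiable.

No assignment of truth values to the variables can make all 20 clauses true simultaneously.

The formula is UNSAT (unsatisfiable).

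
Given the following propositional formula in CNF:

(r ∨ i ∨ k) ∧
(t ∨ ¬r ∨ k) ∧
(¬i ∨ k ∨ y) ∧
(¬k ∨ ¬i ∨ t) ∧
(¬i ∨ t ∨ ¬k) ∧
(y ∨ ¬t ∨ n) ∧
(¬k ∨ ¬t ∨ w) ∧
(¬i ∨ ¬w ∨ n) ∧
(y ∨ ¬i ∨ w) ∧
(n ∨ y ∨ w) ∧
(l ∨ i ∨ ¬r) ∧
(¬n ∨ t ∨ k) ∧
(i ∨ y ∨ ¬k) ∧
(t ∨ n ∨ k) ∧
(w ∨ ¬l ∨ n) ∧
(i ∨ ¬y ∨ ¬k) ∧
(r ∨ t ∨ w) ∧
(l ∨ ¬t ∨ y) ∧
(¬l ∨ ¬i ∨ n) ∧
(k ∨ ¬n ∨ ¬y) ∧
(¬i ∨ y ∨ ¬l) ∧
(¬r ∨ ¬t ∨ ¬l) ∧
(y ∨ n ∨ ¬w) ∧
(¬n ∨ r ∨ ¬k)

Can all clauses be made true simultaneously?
Yes

Yes, the formula is satisfiable.

One satisfying assignment is: n=False, w=False, l=False, t=True, r=True, y=True, k=False, i=True

Verification: With this assignment, all 24 clauses evaluate to true.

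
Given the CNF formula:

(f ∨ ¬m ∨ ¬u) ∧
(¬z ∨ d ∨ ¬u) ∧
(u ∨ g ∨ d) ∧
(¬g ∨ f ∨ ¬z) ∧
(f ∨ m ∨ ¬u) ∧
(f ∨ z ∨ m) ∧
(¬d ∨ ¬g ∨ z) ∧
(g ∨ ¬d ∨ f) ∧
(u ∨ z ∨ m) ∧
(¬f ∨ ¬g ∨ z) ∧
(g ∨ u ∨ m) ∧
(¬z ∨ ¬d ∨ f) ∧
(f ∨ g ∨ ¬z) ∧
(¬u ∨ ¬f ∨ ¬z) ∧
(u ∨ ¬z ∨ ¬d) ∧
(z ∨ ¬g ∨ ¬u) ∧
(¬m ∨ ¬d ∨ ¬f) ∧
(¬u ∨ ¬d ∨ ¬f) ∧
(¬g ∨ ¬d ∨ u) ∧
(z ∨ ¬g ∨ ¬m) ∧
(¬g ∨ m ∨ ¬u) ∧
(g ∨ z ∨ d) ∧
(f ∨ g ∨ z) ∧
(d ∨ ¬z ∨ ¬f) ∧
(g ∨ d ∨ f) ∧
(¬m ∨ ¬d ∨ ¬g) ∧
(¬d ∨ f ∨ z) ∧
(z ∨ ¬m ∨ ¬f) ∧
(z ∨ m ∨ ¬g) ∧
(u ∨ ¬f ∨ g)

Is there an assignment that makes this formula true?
No

No, the formula is not satisfiable.

No assignment of truth values to the variables can make all 30 clauses true simultaneously.

The formula is UNSAT (unsatisfiable).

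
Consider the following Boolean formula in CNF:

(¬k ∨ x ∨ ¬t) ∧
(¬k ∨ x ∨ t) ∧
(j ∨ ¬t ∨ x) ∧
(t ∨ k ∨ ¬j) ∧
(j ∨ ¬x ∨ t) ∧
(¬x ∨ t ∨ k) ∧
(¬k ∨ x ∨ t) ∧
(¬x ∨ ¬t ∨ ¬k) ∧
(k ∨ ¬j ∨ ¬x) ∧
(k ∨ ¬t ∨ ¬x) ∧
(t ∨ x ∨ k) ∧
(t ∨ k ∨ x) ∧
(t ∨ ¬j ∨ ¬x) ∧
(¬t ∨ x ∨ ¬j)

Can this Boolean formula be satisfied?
No

No, the formula is not satisfiable.

No assignment of truth values to the variables can make all 14 clauses true simultaneously.

The formula is UNSAT (unsatisfiable).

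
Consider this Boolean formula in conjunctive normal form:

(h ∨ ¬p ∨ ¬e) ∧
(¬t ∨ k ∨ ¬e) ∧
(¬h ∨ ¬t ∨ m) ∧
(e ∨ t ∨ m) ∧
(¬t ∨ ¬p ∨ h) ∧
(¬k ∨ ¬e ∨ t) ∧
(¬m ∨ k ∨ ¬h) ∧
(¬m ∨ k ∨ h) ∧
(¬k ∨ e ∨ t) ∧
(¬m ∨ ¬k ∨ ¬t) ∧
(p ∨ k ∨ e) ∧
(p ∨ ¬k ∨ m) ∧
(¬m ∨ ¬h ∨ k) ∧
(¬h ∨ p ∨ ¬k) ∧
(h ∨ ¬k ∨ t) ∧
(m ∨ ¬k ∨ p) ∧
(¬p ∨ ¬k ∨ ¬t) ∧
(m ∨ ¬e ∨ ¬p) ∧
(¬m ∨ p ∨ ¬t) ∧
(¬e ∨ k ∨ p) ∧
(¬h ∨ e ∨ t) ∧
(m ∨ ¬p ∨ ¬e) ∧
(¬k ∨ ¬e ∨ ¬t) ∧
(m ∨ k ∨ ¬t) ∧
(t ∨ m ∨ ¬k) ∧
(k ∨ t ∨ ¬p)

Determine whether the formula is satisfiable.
No

No, the formula is not satisfiable.

No assignment of truth values to the variables can make all 26 clauses true simultaneously.

The formula is UNSAT (unsatisfiable).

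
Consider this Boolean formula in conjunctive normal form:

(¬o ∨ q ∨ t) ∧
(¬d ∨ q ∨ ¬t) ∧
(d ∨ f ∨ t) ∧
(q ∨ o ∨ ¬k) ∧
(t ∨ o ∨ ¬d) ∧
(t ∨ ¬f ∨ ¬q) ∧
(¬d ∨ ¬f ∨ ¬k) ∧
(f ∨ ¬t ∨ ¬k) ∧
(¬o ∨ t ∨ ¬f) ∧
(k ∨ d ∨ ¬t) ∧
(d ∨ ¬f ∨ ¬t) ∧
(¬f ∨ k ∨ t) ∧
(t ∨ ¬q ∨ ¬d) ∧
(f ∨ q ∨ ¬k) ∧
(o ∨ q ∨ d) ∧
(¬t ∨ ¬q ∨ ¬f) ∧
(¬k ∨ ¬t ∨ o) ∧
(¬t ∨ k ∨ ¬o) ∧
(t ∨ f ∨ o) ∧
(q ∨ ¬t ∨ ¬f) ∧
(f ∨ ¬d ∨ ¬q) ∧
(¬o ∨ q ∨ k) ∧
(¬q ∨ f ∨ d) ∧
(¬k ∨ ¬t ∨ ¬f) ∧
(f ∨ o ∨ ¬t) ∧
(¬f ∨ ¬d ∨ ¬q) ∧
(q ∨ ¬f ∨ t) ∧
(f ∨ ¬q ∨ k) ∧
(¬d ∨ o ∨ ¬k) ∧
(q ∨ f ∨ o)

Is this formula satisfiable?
No

No, the formula is not satisfiable.

No assignment of truth values to the variables can make all 30 clauses true simultaneously.

The formula is UNSAT (unsatisfiable).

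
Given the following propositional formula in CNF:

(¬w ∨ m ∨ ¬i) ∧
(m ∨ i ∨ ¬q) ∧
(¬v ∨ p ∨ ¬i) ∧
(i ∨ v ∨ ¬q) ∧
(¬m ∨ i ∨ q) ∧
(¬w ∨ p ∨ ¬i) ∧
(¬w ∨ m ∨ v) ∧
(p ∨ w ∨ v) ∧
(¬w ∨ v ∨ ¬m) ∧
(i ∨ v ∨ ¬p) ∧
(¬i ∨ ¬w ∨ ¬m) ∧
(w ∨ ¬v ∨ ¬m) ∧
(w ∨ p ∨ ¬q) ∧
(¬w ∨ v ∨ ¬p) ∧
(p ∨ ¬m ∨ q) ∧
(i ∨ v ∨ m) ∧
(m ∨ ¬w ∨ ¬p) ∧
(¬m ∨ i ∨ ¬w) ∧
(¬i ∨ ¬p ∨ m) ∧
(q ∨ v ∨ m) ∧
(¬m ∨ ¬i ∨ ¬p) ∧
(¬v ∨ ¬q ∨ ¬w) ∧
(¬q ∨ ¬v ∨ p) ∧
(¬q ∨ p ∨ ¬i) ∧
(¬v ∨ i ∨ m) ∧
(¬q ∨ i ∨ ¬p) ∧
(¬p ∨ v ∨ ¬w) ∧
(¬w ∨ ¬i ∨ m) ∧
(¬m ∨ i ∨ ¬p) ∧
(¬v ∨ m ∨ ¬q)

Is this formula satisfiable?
No

No, the formula is not satisfiable.

No assignment of truth values to the variables can make all 30 clauses true simultaneously.

The formula is UNSAT (unsatisfiable).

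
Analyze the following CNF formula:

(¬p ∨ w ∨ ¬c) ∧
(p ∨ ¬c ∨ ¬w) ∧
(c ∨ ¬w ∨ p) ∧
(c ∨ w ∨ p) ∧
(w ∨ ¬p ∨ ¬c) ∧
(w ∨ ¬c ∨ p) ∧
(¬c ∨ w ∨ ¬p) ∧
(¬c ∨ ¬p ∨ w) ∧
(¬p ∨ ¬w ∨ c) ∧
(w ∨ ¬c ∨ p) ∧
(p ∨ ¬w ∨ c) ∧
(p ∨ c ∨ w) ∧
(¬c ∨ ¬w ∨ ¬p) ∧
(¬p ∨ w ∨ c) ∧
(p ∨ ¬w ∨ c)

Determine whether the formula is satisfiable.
No

No, the formula is not satisfiable.

No assignment of truth values to the variables can make all 15 clauses true simultaneously.

The formula is UNSAT (unsatisfiable).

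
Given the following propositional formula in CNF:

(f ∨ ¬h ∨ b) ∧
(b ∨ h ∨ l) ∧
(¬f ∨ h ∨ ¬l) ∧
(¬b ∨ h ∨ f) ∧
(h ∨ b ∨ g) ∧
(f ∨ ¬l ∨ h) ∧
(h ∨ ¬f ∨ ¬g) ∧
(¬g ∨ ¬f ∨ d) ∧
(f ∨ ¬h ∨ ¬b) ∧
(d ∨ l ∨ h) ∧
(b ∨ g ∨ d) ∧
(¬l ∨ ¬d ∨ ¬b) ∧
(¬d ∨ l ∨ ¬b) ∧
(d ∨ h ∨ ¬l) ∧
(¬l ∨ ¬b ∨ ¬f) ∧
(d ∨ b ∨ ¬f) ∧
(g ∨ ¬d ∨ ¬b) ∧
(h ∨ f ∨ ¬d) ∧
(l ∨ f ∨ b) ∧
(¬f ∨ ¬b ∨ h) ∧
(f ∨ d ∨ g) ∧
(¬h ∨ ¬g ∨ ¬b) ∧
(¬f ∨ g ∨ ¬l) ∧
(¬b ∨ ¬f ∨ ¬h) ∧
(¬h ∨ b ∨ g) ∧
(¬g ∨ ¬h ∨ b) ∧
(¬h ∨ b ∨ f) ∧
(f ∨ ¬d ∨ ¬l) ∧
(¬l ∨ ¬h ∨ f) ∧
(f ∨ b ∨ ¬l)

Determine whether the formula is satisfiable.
No

No, the formula is not satisfiable.

No assignment of truth values to the variables can make all 30 clauses true simultaneously.

The formula is UNSAT (unsatisfiable).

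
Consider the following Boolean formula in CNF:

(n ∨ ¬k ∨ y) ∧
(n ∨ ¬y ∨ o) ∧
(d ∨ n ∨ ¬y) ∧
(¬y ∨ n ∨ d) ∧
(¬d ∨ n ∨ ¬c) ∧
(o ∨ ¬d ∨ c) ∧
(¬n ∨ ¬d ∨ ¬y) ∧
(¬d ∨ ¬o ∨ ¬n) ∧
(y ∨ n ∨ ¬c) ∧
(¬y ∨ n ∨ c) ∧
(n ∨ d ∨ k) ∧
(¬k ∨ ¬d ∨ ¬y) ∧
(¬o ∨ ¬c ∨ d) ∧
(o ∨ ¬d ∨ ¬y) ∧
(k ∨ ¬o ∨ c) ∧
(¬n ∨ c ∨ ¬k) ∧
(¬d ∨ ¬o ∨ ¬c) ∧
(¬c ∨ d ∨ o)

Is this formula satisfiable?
Yes

Yes, the formula is satisfiable.

One satisfying assignment is: c=False, o=False, y=False, n=True, d=False, k=False

Verification: With this assignment, all 18 clauses evaluate to true.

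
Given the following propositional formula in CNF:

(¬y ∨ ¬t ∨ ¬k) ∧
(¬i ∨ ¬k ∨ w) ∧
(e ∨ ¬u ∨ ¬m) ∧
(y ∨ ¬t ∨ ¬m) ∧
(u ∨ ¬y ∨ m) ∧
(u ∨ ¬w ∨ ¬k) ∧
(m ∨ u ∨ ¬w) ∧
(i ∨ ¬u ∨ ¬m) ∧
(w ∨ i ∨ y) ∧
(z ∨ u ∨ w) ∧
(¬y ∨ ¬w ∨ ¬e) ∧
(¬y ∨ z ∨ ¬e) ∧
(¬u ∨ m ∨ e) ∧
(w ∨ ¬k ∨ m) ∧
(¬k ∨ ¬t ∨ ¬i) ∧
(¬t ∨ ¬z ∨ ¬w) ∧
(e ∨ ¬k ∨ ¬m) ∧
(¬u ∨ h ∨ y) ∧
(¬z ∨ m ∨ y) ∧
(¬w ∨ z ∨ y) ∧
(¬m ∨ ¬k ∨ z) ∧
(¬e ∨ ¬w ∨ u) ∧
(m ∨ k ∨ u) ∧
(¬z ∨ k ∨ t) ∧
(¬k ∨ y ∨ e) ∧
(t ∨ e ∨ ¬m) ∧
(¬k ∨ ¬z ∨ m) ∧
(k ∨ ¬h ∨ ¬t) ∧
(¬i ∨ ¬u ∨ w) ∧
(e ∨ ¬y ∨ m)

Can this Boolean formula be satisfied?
Yes

Yes, the formula is satisfiable.

One satisfying assignment is: u=False, m=True, w=True, y=True, k=False, i=False, z=False, t=True, e=False, h=False

Verification: With this assignment, all 30 clauses evaluate to true.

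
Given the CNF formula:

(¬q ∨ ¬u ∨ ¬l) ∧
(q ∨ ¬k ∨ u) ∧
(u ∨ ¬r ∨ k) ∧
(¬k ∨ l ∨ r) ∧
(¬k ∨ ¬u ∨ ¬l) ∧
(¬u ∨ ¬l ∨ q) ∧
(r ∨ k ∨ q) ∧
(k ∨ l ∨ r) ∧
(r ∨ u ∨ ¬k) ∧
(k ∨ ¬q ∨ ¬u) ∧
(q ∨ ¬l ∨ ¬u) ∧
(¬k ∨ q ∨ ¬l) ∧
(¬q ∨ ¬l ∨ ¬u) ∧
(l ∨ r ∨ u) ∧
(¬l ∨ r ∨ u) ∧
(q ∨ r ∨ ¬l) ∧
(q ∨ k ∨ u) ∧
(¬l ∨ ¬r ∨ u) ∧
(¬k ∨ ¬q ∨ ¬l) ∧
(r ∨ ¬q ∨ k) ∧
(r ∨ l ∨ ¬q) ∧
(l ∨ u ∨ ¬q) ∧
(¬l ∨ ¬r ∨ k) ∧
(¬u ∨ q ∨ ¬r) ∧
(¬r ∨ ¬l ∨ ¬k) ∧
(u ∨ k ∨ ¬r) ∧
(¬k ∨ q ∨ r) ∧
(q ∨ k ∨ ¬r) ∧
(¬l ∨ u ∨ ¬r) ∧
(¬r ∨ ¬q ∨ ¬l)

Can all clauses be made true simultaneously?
Yes

Yes, the formula is satisfiable.

One satisfying assignment is: u=True, k=True, q=True, r=True, l=False

Verification: With this assignment, all 30 clauses evaluate to true.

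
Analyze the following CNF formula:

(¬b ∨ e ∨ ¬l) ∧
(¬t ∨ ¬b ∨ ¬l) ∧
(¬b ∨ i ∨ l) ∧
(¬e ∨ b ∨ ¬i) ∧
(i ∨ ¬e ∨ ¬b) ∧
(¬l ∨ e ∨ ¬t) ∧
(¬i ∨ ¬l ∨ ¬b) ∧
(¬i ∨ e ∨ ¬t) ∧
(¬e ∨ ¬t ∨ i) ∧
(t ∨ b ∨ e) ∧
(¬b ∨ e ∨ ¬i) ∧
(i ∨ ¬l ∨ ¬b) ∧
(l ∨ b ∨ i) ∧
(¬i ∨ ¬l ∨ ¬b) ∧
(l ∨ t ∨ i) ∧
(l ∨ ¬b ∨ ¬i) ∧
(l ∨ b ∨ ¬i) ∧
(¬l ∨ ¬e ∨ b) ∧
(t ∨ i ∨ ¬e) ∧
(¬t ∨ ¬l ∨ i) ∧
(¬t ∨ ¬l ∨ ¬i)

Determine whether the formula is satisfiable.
No

No, the formula is not satisfiable.

No assignment of truth values to the variables can make all 21 clauses true simultaneously.

The formula is UNSAT (unsatisfiable).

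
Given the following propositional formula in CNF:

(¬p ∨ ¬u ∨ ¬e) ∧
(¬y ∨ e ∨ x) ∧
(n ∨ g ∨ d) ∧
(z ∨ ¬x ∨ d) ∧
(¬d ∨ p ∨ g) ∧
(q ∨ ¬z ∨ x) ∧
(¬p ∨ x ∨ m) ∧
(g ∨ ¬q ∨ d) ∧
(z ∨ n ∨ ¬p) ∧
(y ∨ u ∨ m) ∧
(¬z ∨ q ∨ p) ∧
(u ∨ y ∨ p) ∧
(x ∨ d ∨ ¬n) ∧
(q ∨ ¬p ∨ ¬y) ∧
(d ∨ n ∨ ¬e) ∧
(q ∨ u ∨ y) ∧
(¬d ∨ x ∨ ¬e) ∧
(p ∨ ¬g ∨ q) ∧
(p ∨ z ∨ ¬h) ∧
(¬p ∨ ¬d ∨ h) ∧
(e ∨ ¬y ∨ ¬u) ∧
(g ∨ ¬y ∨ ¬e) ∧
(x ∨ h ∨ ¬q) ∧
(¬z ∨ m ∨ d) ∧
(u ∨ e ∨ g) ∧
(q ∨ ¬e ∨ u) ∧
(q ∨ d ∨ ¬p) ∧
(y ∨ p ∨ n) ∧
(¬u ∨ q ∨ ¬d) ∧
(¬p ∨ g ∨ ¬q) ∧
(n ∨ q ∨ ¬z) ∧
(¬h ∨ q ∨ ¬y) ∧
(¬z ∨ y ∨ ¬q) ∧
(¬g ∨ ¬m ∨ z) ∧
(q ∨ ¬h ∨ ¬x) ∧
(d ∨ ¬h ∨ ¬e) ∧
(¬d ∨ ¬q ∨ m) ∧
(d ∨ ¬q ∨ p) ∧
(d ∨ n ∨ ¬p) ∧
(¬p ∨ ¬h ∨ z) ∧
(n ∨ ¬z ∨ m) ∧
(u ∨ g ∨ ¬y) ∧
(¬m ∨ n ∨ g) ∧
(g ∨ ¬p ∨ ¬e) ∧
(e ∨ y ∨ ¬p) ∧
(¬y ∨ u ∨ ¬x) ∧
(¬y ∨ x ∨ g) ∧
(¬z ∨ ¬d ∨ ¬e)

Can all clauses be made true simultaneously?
No

No, the formula is not satisfiable.

No assignment of truth values to the variables can make all 48 clauses true simultaneously.

The formula is UNSAT (unsatisfiable).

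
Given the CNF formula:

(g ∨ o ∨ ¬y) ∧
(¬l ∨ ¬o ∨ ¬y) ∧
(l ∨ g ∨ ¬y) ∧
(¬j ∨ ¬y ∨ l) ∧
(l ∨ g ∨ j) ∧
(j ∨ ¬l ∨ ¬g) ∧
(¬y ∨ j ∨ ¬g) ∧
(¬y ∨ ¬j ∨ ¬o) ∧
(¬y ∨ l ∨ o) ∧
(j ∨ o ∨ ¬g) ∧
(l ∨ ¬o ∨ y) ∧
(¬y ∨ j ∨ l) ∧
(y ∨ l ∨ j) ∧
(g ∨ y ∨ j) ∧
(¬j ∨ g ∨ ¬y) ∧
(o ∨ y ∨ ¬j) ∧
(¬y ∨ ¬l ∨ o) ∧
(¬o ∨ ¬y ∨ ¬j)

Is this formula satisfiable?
Yes

Yes, the formula is satisfiable.

One satisfying assignment is: g=False, y=False, o=True, j=True, l=True

Verification: With this assignment, all 18 clauses evaluate to true.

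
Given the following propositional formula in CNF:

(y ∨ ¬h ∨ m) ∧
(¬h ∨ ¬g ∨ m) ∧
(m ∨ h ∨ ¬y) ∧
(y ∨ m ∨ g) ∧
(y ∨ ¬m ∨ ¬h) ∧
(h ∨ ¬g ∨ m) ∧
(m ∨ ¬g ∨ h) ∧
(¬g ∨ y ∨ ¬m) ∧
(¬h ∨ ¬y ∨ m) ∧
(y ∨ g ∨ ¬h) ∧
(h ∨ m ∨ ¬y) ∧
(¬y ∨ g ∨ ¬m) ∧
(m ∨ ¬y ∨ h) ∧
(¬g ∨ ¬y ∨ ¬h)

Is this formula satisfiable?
Yes

Yes, the formula is satisfiable.

One satisfying assignment is: g=False, y=False, h=False, m=True

Verification: With this assignment, all 14 clauses evaluate to true.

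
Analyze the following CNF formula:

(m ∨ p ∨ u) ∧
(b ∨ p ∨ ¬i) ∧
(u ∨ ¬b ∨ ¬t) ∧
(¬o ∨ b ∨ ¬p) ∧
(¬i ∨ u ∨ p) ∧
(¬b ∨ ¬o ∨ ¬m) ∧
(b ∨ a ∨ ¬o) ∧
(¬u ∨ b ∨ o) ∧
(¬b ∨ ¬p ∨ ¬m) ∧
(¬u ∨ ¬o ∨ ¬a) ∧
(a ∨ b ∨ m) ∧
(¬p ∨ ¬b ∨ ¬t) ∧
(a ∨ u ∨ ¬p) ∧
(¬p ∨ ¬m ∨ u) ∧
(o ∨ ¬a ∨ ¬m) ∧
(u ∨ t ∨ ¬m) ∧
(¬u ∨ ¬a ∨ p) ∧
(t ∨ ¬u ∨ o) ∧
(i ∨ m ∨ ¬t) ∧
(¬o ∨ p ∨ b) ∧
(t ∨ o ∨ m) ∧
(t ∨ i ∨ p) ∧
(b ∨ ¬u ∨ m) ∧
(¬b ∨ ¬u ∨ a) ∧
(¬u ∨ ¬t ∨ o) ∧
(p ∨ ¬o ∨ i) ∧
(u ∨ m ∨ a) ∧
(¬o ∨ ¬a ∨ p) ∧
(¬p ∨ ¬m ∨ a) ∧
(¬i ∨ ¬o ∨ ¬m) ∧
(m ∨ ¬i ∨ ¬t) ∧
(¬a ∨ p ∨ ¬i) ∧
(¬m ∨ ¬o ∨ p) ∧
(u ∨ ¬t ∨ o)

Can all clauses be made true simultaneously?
Yes

Yes, the formula is satisfiable.

One satisfying assignment is: u=False, t=False, i=False, a=True, p=True, o=True, b=True, m=False

Verification: With this assignment, all 34 clauses evaluate to true.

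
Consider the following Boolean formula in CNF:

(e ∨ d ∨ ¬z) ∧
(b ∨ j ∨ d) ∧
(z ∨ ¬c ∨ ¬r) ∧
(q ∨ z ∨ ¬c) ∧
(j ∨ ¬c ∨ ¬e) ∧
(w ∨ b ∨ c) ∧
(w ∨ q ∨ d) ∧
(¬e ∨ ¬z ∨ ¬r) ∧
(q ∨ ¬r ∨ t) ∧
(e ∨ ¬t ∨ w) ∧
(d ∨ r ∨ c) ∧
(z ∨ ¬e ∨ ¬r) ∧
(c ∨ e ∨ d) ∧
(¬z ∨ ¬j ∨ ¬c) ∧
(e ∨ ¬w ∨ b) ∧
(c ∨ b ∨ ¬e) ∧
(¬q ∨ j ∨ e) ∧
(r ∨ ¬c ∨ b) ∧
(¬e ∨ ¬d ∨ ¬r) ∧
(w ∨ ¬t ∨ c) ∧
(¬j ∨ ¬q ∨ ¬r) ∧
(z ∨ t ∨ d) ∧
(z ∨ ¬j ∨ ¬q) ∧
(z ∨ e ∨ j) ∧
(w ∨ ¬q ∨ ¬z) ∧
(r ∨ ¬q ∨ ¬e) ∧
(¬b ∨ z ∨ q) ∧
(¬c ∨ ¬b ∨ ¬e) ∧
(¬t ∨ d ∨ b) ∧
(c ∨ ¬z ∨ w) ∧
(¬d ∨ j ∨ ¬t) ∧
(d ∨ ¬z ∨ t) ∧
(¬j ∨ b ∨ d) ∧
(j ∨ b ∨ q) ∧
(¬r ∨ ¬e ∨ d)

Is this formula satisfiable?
Yes

Yes, the formula is satisfiable.

One satisfying assignment is: d=True, e=False, b=True, z=True, t=False, j=False, r=False, c=True, w=False, q=False

Verification: With this assignment, all 35 clauses evaluate to true.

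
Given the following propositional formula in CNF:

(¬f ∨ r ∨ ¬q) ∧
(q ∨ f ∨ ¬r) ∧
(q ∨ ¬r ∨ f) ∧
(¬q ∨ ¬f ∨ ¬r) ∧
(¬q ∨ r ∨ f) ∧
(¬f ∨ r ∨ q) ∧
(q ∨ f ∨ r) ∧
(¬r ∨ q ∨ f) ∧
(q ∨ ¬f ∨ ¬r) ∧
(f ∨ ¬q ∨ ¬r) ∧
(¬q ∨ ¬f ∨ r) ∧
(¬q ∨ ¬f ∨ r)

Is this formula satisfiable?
No

No, the formula is not satisfiable.

No assignment of truth values to the variables can make all 12 clauses true simultaneously.

The formula is UNSAT (unsatisfiable).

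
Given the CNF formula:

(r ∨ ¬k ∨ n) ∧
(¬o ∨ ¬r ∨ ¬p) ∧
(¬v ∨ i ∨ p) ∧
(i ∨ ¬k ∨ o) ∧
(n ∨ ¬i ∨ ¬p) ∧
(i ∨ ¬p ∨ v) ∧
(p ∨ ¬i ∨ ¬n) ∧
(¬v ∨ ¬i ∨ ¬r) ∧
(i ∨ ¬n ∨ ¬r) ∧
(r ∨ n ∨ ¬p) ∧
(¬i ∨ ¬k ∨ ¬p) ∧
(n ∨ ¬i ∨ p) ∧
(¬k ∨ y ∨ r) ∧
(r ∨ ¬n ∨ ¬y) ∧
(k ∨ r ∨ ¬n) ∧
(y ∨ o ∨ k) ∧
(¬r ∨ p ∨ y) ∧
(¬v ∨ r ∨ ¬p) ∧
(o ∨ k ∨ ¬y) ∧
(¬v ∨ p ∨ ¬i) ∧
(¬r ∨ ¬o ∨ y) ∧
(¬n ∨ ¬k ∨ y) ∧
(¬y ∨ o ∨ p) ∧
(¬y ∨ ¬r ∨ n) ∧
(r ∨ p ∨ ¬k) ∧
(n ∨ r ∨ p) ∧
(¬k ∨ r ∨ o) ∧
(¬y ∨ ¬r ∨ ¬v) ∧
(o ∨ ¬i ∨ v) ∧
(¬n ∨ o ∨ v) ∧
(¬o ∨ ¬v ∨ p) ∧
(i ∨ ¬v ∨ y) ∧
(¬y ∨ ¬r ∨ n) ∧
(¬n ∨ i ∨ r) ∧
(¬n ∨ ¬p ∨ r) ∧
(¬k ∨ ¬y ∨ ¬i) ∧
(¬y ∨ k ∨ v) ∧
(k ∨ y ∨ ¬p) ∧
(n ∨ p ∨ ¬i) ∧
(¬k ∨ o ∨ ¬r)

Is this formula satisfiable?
No

No, the formula is not satisfiable.

No assignment of truth values to the variables can make all 40 clauses true simultaneously.

The formula is UNSAT (unsatisfiable).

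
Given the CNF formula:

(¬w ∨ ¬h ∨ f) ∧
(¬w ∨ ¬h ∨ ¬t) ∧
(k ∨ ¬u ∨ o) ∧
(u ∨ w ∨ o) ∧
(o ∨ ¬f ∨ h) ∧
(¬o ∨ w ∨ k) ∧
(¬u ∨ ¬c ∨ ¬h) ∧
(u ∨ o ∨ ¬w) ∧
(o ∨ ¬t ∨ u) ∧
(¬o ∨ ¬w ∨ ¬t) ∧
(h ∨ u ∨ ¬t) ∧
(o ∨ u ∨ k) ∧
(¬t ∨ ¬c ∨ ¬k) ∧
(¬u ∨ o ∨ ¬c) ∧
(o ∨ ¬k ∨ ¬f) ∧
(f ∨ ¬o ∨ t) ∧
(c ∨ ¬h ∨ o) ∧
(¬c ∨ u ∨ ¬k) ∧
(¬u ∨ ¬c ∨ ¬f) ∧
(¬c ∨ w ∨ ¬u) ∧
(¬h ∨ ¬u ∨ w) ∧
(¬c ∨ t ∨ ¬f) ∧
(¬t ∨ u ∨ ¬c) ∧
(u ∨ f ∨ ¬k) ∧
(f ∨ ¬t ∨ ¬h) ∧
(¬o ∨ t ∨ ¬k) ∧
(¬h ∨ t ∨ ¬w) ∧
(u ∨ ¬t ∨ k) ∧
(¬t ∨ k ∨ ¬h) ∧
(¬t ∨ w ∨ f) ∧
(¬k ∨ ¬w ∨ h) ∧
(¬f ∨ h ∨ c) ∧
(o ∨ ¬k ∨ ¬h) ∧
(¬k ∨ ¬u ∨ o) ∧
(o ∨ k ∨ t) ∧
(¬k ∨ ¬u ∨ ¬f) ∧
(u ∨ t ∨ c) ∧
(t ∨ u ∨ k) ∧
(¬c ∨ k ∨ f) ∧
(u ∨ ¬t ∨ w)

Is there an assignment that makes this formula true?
No

No, the formula is not satisfiable.

No assignment of truth values to the variables can make all 40 clauses true simultaneously.

The formula is UNSAT (unsatisfiable).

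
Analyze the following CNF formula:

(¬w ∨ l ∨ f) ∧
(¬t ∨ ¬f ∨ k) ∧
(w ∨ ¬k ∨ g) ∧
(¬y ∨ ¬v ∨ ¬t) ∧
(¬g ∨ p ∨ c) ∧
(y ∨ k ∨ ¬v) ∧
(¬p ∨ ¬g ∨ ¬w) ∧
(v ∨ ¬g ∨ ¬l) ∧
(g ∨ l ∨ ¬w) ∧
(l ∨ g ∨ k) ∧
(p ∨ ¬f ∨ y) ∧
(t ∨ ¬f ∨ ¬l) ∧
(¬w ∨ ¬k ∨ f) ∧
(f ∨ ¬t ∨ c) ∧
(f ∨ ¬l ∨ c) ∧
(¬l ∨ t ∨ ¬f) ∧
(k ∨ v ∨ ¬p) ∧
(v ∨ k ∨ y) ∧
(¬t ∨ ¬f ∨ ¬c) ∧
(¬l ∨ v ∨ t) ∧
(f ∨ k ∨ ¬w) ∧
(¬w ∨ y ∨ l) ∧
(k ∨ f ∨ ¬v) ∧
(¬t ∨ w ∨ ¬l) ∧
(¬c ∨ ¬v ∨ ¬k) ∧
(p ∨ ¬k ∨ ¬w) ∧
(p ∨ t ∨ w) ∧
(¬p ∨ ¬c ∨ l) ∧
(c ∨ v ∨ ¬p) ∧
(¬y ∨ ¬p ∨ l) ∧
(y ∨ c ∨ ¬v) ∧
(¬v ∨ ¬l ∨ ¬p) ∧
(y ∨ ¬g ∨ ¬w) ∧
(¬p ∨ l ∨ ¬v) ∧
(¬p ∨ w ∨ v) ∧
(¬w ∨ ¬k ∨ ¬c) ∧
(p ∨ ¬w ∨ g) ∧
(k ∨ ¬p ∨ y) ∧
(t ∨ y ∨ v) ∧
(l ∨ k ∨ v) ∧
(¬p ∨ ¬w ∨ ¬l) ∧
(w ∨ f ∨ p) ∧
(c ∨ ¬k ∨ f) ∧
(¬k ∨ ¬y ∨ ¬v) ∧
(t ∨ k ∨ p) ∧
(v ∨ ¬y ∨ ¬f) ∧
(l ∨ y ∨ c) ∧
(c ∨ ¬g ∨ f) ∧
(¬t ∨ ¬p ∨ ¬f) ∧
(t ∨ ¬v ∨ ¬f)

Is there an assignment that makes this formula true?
No

No, the formula is not satisfiable.

No assignment of truth values to the variables can make all 50 clauses true simultaneously.

The formula is UNSAT (unsatisfiable).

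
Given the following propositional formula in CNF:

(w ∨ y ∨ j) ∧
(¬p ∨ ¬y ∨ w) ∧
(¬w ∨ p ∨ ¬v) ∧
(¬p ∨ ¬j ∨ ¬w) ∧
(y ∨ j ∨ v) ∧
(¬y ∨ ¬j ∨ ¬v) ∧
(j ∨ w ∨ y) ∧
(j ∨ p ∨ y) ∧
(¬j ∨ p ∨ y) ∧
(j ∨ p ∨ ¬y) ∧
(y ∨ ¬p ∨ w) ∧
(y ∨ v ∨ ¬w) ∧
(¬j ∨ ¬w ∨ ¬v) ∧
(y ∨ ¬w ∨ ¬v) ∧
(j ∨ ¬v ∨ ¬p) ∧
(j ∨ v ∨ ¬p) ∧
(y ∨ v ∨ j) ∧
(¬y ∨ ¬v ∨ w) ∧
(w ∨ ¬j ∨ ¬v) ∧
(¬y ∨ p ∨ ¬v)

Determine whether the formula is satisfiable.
Yes

Yes, the formula is satisfiable.

One satisfying assignment is: j=True, p=False, w=False, v=False, y=True

Verification: With this assignment, all 20 clauses evaluate to true.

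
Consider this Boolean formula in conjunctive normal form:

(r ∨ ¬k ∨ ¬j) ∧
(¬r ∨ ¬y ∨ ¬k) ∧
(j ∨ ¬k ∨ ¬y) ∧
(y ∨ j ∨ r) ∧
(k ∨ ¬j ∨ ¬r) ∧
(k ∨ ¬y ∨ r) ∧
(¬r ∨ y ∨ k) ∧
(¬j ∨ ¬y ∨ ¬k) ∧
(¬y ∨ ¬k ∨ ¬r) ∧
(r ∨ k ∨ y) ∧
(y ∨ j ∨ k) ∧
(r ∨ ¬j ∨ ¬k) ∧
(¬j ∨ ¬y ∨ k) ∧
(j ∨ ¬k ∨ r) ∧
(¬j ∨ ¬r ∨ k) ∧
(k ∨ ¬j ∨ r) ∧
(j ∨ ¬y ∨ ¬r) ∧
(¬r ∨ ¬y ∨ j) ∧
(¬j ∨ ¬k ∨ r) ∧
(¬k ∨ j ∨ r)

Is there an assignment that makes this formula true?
Yes

Yes, the formula is satisfiable.

One satisfying assignment is: y=False, k=True, j=False, r=True

Verification: With this assignment, all 20 clauses evaluate to true.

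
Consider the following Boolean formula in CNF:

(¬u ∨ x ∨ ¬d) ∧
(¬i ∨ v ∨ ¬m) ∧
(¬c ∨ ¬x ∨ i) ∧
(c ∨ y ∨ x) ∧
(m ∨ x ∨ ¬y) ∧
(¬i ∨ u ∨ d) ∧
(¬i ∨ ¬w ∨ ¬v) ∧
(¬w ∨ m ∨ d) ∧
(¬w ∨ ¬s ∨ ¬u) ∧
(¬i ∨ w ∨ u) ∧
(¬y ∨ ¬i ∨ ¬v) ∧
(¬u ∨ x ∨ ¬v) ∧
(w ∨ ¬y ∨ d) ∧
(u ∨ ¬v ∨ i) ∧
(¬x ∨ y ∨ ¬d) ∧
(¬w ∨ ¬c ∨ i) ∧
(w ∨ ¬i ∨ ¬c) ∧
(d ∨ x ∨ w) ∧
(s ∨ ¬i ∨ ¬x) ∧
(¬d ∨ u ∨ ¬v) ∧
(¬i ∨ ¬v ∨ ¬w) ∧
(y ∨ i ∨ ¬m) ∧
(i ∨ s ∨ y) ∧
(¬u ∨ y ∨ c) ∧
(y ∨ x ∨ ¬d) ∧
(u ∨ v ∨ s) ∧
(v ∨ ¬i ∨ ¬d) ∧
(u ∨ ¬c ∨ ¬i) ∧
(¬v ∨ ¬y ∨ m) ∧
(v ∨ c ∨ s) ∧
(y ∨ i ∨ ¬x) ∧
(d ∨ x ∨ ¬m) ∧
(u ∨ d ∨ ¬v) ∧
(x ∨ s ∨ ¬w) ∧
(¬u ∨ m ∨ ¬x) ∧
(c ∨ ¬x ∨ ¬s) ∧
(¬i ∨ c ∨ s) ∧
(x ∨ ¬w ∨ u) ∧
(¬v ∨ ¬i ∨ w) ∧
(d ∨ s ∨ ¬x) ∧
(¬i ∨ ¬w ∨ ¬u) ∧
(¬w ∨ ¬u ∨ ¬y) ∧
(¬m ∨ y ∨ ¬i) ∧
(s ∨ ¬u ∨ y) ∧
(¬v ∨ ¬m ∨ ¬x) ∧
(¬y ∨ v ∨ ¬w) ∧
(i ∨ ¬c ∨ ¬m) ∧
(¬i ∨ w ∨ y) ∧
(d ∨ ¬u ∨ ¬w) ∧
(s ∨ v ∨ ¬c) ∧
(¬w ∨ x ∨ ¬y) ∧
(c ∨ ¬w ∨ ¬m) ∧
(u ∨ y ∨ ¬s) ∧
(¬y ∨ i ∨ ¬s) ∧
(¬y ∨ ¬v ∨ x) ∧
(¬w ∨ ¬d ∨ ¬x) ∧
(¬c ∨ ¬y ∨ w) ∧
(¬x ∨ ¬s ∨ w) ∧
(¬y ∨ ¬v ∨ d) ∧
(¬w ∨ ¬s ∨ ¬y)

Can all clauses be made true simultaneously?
No

No, the formula is not satisfiable.

No assignment of truth values to the variables can make all 60 clauses true simultaneously.

The formula is UNSAT (unsatisfiable).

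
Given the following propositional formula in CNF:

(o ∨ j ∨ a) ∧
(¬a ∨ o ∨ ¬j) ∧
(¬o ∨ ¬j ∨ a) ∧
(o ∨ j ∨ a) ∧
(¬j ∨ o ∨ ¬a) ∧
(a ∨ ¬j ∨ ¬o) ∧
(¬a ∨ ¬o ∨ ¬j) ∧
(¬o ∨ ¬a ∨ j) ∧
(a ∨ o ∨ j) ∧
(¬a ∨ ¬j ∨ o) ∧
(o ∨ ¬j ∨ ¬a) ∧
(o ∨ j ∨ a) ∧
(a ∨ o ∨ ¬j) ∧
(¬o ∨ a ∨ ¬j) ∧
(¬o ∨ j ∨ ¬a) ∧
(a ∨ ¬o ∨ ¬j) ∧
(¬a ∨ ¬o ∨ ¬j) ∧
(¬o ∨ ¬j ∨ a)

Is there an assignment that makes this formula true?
Yes

Yes, the formula is satisfiable.

One satisfying assignment is: a=False, o=True, j=False

Verification: With this assignment, all 18 clauses evaluate to true.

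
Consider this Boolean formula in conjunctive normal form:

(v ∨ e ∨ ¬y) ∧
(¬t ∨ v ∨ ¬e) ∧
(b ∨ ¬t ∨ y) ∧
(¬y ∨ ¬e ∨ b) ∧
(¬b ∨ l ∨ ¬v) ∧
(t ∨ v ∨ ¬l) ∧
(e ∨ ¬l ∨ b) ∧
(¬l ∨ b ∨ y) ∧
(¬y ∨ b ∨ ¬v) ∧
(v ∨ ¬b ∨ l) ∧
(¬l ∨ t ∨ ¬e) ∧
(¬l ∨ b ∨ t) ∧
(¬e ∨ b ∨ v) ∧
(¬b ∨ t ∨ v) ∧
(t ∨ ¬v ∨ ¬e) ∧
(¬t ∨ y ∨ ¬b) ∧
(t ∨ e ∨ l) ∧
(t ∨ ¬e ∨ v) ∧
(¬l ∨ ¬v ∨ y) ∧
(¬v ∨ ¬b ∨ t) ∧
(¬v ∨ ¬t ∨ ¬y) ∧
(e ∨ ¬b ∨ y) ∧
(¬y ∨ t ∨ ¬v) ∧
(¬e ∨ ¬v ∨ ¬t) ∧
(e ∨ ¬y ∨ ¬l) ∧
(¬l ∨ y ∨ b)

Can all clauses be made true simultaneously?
No

No, the formula is not satisfiable.

No assignment of truth values to the variables can make all 26 clauses true simultaneously.

The formula is UNSAT (unsatisfiable).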